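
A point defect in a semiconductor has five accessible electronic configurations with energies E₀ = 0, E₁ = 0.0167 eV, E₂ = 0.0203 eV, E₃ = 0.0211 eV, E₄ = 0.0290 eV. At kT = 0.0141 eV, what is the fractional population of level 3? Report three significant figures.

Eᵢ/kT = 0, 1.1844, 1.4397, 1.4965, 2.0567.
Z = Σ e^(−Eᵢ/kT) = e^(−0) + e^(−1.1844) + e^(−1.4397) + e^(−1.4965) + e^(−2.0567) = 1.0000 + 0.30593 + 0.23700 + 0.22391 + 0.12788 = 1.8947.
P₃ = e^(−E₃/kT) / Z = 0.22391/1.8947 = 0.118.

0.118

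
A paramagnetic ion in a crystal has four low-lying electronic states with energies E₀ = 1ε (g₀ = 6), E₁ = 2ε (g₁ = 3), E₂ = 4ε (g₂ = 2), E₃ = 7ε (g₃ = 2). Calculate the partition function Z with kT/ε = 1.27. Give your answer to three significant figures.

Eᵢ/kT = 0.78740, 1.5748, 3.1496, 5.5118.
Z = Σ gᵢe^(−Eᵢ/kT) = 6·e^(−0.78740) + 3·e^(−1.5748) + 2·e^(−3.1496) + 2·e^(−5.5118) = 2.7302 + 0.62115 + 0.085739 + 0.0080777 = 3.4452.

Z = 3.45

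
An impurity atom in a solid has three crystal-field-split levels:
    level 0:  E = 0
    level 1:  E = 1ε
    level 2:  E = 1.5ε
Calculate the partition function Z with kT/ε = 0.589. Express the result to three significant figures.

Z = 1.26

Eᵢ/kT = 0, 1.6978, 2.5467.
Z = Σ e^(−Eᵢ/kT) = e^(−0) + e^(−1.6978) + e^(−2.5467) = 1.0000 + 0.18309 + 0.078340 = 1.2614.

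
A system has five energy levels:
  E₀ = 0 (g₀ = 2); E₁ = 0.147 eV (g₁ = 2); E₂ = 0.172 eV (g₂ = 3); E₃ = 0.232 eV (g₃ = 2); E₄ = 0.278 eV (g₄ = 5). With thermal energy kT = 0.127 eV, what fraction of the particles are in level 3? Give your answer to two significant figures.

0.075

Eᵢ/kT = 0, 1.157, 1.354, 1.827, 2.189.
Z = Σ gᵢe^(−Eᵢ/kT) = 2·e^(−0) + 2·e^(−1.157) + 3·e^(−1.354) + 2·e^(−1.827) + 5·e^(−2.189) = 2.000 + 0.6289 + 0.7746 + 0.3218 + 0.5601 = 4.285.
P₃ = g₃ e^(−E₃/kT) / Z = 0.3218/4.285 = 0.075.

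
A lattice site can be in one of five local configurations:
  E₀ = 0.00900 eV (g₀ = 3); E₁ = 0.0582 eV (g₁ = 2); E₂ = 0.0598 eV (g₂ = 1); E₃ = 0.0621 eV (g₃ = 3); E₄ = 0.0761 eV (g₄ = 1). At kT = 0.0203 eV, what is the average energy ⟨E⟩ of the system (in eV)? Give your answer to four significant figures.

0.01668 eV

Eᵢ/kT = 0.443350, 2.86700, 2.94581, 3.05911, 3.74877.
Z = Σ gᵢe^(−Eᵢ/kT) = 3·e^(−0.443350) + 2·e^(−2.86700) + 1·e^(−2.94581) + 3·e^(−3.05911) + 1·e^(−3.74877) = 1.92565 + 0.113739 + 0.0525595 + 0.140788 + 0.0235467 = 2.25628.
⟨E⟩ = Σ Eᵢ gᵢe^(−Eᵢ/kT) / Z = (0.00900·1.92565 + 0.0582·0.113739 + 0.0598·0.0525595 + 0.0621·0.140788 + 0.0761·0.0235467) / 2.25628 = 0.01668 eV.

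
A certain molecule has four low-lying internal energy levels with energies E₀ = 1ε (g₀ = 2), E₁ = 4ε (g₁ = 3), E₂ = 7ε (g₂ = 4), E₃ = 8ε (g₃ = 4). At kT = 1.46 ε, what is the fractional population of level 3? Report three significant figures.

0.0133

Eᵢ/kT = 0.68493, 2.7397, 4.7945, 5.4795.
Z = Σ gᵢe^(−Eᵢ/kT) = 2·e^(−0.68493) + 3·e^(−2.7397) + 4·e^(−4.7945) + 4·e^(−5.4795) = 1.0083 + 0.19377 + 0.033101 + 0.016686 = 1.2519.
P₃ = g₃ e^(−E₃/kT) / Z = 0.016686/1.2519 = 0.0133.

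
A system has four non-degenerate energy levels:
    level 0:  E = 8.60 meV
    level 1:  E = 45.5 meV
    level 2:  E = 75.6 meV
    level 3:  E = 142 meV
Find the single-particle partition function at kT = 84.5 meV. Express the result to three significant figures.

Eᵢ/kT = 0.10178, 0.53846, 0.89467, 1.6805.
Z = Σ e^(−Eᵢ/kT) = e^(−0.10178) + e^(−0.53846) + e^(−0.89467) + e^(−1.6805) = 0.90323 + 0.58365 + 0.40874 + 0.18628 = 2.0819.

Z = 2.08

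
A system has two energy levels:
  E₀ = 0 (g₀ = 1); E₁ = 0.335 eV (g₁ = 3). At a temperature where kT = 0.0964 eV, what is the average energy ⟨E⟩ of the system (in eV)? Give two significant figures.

Eᵢ/kT = 0, 3.475.
Z = Σ gᵢe^(−Eᵢ/kT) = 1·e^(−0) + 3·e^(−3.475) = 1.000 + 0.09289 = 1.093.
⟨E⟩ = Σ Eᵢ gᵢe^(−Eᵢ/kT) / Z = (0·1.000 + 0.335·0.09289) / 1.093 = 0.028 eV.

0.028 eV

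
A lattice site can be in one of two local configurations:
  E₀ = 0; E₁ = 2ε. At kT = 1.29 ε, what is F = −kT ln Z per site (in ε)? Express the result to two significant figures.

-0.25 ε

Eᵢ/kT = 0, 1.550.
Z = Σ e^(−Eᵢ/kT) = e^(−0) + e^(−1.550) = 1.000 + 0.2122 = 1.212.
F = −kT ln Z = −1.29 × ln(1.212) = −1.29 × 0.1923 = -0.25 ε.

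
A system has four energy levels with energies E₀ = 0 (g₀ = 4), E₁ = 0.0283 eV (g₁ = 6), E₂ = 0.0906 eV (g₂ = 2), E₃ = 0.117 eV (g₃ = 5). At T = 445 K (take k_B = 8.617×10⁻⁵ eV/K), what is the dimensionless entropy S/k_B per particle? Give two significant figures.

k_BT = 8.617×10⁻⁵ × 445 K = 0.03835 eV.
Eᵢ/kT = 0, 0.7379, 2.362, 3.051.
Z = Σ gᵢe^(−Eᵢ/kT) = 4·e^(−0) + 6·e^(−0.7379) + 2·e^(−2.362) + 5·e^(−3.051) = 4.000 + 2.869 + 0.1885 + 0.2366 = 7.294.
⟨E⟩ = Σ EᵢPᵢ = 0.01727 eV.
S/k_B = ln Z + ⟨E⟩/kT = ln(7.294) + 0.01727/0.03835 = 1.987 + 0.4503 = 2.4.

2.4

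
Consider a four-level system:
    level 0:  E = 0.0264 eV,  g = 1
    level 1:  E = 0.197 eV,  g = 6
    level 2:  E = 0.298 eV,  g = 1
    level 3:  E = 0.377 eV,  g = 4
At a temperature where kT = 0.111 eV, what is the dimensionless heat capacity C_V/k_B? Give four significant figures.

0.9155

Eᵢ/kT = 0.237838, 1.77477, 2.68468, 3.39640.
Z = Σ gᵢe^(−Eᵢ/kT) = 1·e^(−0.237838) + 6·e^(−1.77477) + 1·e^(−2.68468) + 4·e^(−3.39640) = 0.788330 + 1.01713 + 0.0682430 + 0.133975 = 2.00768.
⟨E⟩ = 0.145457 eV, ⟨E²⟩ = 0.0324380 eV².
C_V/k_B = (⟨E²⟩ − ⟨E⟩²)/(kT)² = (0.0324380 − 0.0211577)/0.0123210 = 0.9155.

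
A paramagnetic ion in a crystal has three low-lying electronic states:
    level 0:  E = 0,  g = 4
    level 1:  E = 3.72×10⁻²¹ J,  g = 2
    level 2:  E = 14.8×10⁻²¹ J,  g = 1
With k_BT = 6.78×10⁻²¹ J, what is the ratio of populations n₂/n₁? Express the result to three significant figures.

0.0976

n₂/n₁ = (g₂/g₁) exp[−(E₂−E₁)/kT] = (1/2) × exp(−(11.08 ×10⁻²¹ J)/(6.78 ×10⁻²¹ J)) = (1/2) × exp(-1.6342) = 0.0976.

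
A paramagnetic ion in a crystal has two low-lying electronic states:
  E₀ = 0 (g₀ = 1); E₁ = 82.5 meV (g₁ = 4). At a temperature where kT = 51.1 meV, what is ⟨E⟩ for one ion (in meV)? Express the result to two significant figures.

37 meV

Eᵢ/kT = 0, 1.614.
Z = Σ gᵢe^(−Eᵢ/kT) = 1·e^(−0) + 4·e^(−1.614) = 1.000 + 0.7964 = 1.796.
⟨E⟩ = Σ Eᵢ gᵢe^(−Eᵢ/kT) / Z = (0·1.000 + 82.5·0.7964) / 1.796 = 37 meV.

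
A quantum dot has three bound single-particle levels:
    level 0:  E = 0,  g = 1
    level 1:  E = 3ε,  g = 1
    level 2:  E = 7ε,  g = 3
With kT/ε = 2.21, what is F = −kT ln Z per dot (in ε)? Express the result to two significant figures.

Eᵢ/kT = 0, 1.357, 3.167.
Z = Σ gᵢe^(−Eᵢ/kT) = 1·e^(−0) + 1·e^(−1.357) + 3·e^(−3.167) = 1.000 + 0.2574 + 0.1264 = 1.384.
F = −kT ln Z = −2.21 × ln(1.384) = −2.21 × 0.3250 = -0.72 ε.

-0.72 ε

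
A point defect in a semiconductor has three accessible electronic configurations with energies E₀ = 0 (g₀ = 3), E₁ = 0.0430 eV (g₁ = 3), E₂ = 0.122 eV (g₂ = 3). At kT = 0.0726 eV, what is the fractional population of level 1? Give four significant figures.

0.3180

Eᵢ/kT = 0, 0.592287, 1.68044.
Z = Σ gᵢe^(−Eᵢ/kT) = 3·e^(−0) + 3·e^(−0.592287) + 3·e^(−1.68044) = 3.00000 + 1.65918 + 0.558876 = 5.21806.
P₁ = g₁ e^(−E₁/kT) / Z = 1.65918/5.21806 = 0.3180.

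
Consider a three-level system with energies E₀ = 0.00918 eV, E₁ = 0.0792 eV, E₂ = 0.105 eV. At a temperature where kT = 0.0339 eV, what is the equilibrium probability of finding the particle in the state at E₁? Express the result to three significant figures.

Eᵢ/kT = 0.27080, 2.3363, 3.0973.
Z = Σ e^(−Eᵢ/kT) = e^(−0.27080) + e^(−2.3363) + e^(−3.0973) = 0.76277 + 0.096685 + 0.045171 = 0.90463.
P₁ = e^(−E₁/kT) / Z = 0.096685/0.90463 = 0.107.

0.107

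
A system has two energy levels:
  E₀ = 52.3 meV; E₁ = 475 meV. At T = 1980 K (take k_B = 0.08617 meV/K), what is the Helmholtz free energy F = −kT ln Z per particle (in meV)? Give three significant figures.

k_BT = 0.08617 × 1980 K = 170.62 meV.
Eᵢ/kT = 0.30653, 2.7840.
Z = Σ e^(−Eᵢ/kT) = e^(−0.30653) + e^(−2.7840) = 0.73600 + 0.061791 = 0.79779.
F = −kT ln Z = −170.62 × ln(0.79779) = −170.62 × -0.22591 = 38.5 meV.

38.5 meV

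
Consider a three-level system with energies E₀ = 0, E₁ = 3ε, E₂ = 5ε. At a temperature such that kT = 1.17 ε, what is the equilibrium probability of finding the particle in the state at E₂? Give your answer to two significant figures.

Eᵢ/kT = 0, 2.564, 4.274.
Z = Σ e^(−Eᵢ/kT) = e^(−0) + e^(−2.564) + e^(−4.274) = 1.000 + 0.07700 + 0.01393 = 1.091.
P₂ = e^(−E₂/kT) / Z = 0.01393/1.091 = 0.013.

0.013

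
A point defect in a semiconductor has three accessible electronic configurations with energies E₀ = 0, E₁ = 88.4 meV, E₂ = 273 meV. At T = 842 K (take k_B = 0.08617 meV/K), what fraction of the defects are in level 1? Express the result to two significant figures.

0.22

k_BT = 0.08617 × 842 K = 72.56 meV.
Eᵢ/kT = 0, 1.218, 3.762.
Z = Σ e^(−Eᵢ/kT) = e^(−0) + e^(−1.218) + e^(−3.762) = 1.000 + 0.2958 + 0.02324 = 1.319.
P₁ = e^(−E₁/kT) / Z = 0.2958/1.319 = 0.22.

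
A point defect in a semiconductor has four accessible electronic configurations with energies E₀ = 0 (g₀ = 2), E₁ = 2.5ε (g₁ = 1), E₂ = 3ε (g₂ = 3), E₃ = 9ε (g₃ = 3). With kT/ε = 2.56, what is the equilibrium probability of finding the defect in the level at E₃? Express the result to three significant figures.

Eᵢ/kT = 0, 0.97656, 1.1719, 3.5156.
Z = Σ gᵢe^(−Eᵢ/kT) = 2·e^(−0) + 1·e^(−0.97656) + 3·e^(−1.1719) + 3·e^(−3.5156) = 2.0000 + 0.37660 + 0.92933 + 0.089190 = 3.3951.
P₃ = g₃ e^(−E₃/kT) / Z = 0.089190/3.3951 = 0.0263.

0.0263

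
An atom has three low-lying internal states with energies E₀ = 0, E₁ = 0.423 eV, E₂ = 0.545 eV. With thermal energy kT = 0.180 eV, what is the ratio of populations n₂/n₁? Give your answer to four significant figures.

0.5077

n₂/n₁ = exp[−(E₂−E₁)/kT] = exp(−(0.122 eV)/(0.180 eV)) = exp(-0.677778) = 0.5077.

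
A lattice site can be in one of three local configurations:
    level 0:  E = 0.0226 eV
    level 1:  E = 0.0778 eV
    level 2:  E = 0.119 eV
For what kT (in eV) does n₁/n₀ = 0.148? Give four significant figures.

0.02889 eV

n₁/n₀ = exp[−(E₁−E₀)/kT] = 0.148.
⇒ (E₁−E₀)/kT = ln(1/0.148) = ln(6.75676) = 1.91054.
kT = 0.0552 eV / 1.91054 = 0.02889 eV.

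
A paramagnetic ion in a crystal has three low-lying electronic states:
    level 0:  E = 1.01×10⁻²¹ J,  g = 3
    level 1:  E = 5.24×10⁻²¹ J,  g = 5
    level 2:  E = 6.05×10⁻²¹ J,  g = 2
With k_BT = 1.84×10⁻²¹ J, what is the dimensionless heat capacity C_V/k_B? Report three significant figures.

Eᵢ/kT = 0.54891, 2.8478, 3.2880.
Z = Σ gᵢe^(−Eᵢ/kT) = 3·e^(−0.54891) + 5·e^(−2.8478) + 2·e^(−3.2880) = 1.7327 + 0.28986 + 0.074657 = 2.0972.
⟨E⟩ = 1.7741, ⟨E²⟩ = 5.9408.
C_V/k_B = (⟨E²⟩ − ⟨E⟩²)/(kT)² = (5.9408 − 3.1474)/3.3856 = 0.825.

0.825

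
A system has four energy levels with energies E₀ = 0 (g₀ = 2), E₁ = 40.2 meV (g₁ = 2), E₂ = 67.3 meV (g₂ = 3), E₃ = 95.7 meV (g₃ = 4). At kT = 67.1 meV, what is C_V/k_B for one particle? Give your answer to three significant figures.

0.301

Eᵢ/kT = 0, 0.59911, 1.0030, 1.4262.
Z = Σ gᵢe^(−Eᵢ/kT) = 2·e^(−0) + 2·e^(−0.59911) + 3·e^(−1.0030) + 4·e^(−1.4262) = 2.0000 + 1.0986 + 1.1003 + 0.96088 = 5.1598.
⟨E⟩ = 40.732 meV, ⟨E²⟩ = 3015.5 meV².
C_V/k_B = (⟨E²⟩ − ⟨E⟩²)/(kT)² = (3015.5 − 1659.1)/4502.4 = 0.301.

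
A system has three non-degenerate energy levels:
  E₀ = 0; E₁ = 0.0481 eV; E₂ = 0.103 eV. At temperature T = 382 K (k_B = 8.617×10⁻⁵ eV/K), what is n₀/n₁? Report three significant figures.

k_BT = 8.617×10⁻⁵ × 382 K = 0.032917 eV.
n₀/n₁ = exp[−(E₀−E₁)/kT] = exp(−(-0.0481 eV)/(0.032917 eV)) = exp(1.4613) = 4.31.

4.31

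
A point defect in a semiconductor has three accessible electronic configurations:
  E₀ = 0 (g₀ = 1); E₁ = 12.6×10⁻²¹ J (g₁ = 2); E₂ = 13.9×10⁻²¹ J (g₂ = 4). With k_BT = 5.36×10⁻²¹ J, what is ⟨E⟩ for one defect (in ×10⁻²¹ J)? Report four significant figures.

4.403 ×10⁻²¹ J

Eᵢ/kT = 0, 2.35075, 2.59328.
Z = Σ gᵢe^(−Eᵢ/kT) = 1·e^(−0) + 2·e^(−2.35075) + 4·e^(−2.59328) = 1.00000 + 0.190595 + 0.299098 = 1.48969.
⟨E⟩ = Σ Eᵢ gᵢe^(−Eᵢ/kT) / Z = (0·1.00000 + 12.6·0.190595 + 13.9·0.299098) / 1.48969 = 4.403 ×10⁻²¹ J.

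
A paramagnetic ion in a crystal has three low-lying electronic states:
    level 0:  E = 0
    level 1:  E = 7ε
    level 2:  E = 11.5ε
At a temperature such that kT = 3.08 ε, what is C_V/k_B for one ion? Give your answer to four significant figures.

0.6856

Eᵢ/kT = 0, 2.27273, 3.73377.
Z = Σ e^(−Eᵢ/kT) = e^(−0) + e^(−2.27273) + e^(−3.73377) = 1.00000 + 0.103031 + 0.0239026 = 1.12693.
⟨E⟩ = 0.883903 ε, ⟨E²⟩ = 7.28496 ε².
C_V/k_B = (⟨E²⟩ − ⟨E⟩²)/(kT)² = (7.28496 − 0.781285)/9.48640 = 0.6856.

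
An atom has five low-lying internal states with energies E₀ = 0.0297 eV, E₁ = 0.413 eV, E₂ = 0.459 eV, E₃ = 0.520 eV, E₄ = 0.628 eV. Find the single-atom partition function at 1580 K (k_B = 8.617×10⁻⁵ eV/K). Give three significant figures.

Z = 0.918

k_BT = 8.617×10⁻⁵ × 1580 K = 0.13615 eV.
Eᵢ/kT = 0.21814, 3.0334, 3.3713, 3.8193, 4.6126.
Z = Σ e^(−Eᵢ/kT) = e^(−0.21814) + e^(−3.0334) + e^(−3.3713) + e^(−3.8193) + e^(−4.6126) = 0.80401 + 0.048152 + 0.034345 + 0.021943 + 0.0099260 = 0.91838.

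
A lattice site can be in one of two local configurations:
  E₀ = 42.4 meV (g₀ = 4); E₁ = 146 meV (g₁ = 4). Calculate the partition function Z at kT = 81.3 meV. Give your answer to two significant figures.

Z = 3.0

Eᵢ/kT = 0.5215, 1.796.
Z = Σ gᵢe^(−Eᵢ/kT) = 4·e^(−0.5215) + 4·e^(−1.796) = 2.375 + 0.6638 = 3.039.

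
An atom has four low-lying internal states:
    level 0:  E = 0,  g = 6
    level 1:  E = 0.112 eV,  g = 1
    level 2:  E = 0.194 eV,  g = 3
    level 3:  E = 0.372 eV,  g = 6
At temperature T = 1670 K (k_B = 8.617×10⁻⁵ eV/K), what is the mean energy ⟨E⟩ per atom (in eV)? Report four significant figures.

0.04822 eV

k_BT = 8.617×10⁻⁵ × 1670 K = 0.143904 eV.
Eᵢ/kT = 0, 0.778297, 1.34812, 2.58506.
Z = Σ gᵢe^(−Eᵢ/kT) = 6·e^(−0) + 1·e^(−0.778297) + 3·e^(−1.34812) + 6·e^(−2.58506) = 6.00000 + 0.459187 + 0.779184 + 0.452349 = 7.69072.
⟨E⟩ = Σ Eᵢ gᵢe^(−Eᵢ/kT) / Z = (0·6.00000 + 0.112·0.459187 + 0.194·0.779184 + 0.372·0.452349) / 7.69072 = 0.04822 eV.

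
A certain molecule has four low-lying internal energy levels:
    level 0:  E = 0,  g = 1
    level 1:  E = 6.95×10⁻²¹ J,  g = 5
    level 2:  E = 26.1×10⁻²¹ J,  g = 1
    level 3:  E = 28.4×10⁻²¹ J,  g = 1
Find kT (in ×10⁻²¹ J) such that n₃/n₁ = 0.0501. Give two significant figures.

n₃/n₁ = (g₃/g₁) exp[−(E₃−E₁)/kT] = 0.0501.
⇒ (E₃−E₁)/kT = ln((1/5)/0.0501) = ln(3.992) = 1.384.
kT = 21.45 ×10⁻²¹ J / 1.384 = 15 ×10⁻²¹ J.

15 ×10⁻²¹ J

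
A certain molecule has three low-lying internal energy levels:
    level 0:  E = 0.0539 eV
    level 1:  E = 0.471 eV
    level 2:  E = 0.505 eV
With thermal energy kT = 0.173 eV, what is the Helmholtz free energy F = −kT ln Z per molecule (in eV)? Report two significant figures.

0.028 eV

Eᵢ/kT = 0.3116, 2.723, 2.919.
Z = Σ e^(−Eᵢ/kT) = e^(−0.3116) + e^(−2.723) + e^(−2.919) = 0.7323 + 0.06568 + 0.05399 = 0.8520.
F = −kT ln Z = −0.173 × ln(0.8520) = −0.173 × -0.1602 = 0.028 eV.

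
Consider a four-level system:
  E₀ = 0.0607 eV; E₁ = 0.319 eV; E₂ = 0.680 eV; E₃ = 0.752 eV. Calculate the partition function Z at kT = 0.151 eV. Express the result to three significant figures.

Z = 0.808

Eᵢ/kT = 0.40199, 2.1126, 4.5033, 4.9801.
Z = Σ e^(−Eᵢ/kT) = e^(−0.40199) + e^(−2.1126) + e^(−4.5033) + e^(−4.9801) = 0.66899 + 0.12092 + 0.011072 + 0.0068734 = 0.80786.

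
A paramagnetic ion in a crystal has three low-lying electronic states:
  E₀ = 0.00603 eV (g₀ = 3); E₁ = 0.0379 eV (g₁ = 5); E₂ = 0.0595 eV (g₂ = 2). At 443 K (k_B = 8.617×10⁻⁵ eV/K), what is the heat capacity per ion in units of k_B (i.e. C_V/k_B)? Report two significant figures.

0.24

k_BT = 8.617×10⁻⁵ × 443 K = 0.03817 eV.
Eᵢ/kT = 0.1580, 0.9929, 1.559.
Z = Σ gᵢe^(−Eᵢ/kT) = 3·e^(−0.1580) + 5·e^(−0.9929) + 2·e^(−1.559) = 2.562 + 1.853 + 0.4207 = 4.836.
⟨E⟩ = 0.02289 eV, ⟨E²⟩ = 0.0008776 eV².
C_V/k_B = (⟨E²⟩ − ⟨E⟩²)/(kT)² = (0.0008776 − 0.0005240)/0.001457 = 0.24.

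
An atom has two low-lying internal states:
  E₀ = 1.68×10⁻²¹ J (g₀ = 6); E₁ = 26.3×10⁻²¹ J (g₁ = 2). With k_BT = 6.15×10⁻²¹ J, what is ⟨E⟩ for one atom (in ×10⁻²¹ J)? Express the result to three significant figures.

1.83 ×10⁻²¹ J

Eᵢ/kT = 0.27317, 4.2764.
Z = Σ gᵢe^(−Eᵢ/kT) = 6·e^(−0.27317) + 2·e^(−4.2764) = 4.5658 + 0.027785 = 4.5936.
⟨E⟩ = Σ Eᵢ gᵢe^(−Eᵢ/kT) / Z = (1.68·4.5658 + 26.3·0.027785) / 4.5936 = 1.83 ×10⁻²¹ J.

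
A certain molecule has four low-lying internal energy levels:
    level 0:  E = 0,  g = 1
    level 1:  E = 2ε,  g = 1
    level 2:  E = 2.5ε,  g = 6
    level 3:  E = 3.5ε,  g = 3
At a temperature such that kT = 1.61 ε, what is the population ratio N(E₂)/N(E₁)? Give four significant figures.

n₂/n₁ = (g₂/g₁) exp[−(E₂−E₁)/kT] = (6/1) × exp(−(0.5ε)/(1.61ε)) = (6/1) × exp(-0.310559) = 4.398.

4.398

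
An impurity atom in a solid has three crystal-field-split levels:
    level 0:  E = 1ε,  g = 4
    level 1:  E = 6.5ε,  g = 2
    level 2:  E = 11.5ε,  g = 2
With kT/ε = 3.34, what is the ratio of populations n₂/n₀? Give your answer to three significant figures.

0.0216

n₂/n₀ = (g₂/g₀) exp[−(E₂−E₀)/kT] = (2/4) × exp(−(10.5ε)/(3.34ε)) = (2/4) × exp(-3.1437) = 0.0216.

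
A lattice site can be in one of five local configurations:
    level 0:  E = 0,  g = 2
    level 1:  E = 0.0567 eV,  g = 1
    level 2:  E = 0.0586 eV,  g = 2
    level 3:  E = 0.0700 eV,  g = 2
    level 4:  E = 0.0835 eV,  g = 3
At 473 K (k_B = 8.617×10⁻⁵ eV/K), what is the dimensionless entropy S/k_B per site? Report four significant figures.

1.947

k_BT = 8.617×10⁻⁵ × 473 K = 0.0407584 eV.
Eᵢ/kT = 0, 1.39112, 1.43774, 1.71744, 2.04866.
Z = Σ gᵢe^(−Eᵢ/kT) = 2·e^(−0) + 1·e^(−1.39112) + 2·e^(−1.43774) + 2·e^(−1.71744) + 3·e^(−2.04866) = 2.00000 + 0.248796 + 0.474928 + 0.359050 + 0.386723 = 3.46950.
⟨E⟩ = Σ EᵢPᵢ = 0.0286388 eV.
S/k_B = ln Z + ⟨E⟩/kT = ln(3.46950) + 0.0286388/0.0407584 = 1.24401 + 0.702648 = 1.947.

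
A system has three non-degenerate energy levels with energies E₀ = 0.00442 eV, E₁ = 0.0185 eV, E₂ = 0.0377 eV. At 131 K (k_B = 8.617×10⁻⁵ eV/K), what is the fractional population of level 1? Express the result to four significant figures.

0.2144

k_BT = 8.617×10⁻⁵ × 131 K = 0.0112883 eV.
Eᵢ/kT = 0.391556, 1.63887, 3.33974.
Z = Σ e^(−Eᵢ/kT) = e^(−0.391556) + e^(−1.63887) + e^(−3.33974) = 0.676004 + 0.194199 + 0.0354462 = 0.905649.
P₁ = e^(−E₁/kT) / Z = 0.194199/0.905649 = 0.2144.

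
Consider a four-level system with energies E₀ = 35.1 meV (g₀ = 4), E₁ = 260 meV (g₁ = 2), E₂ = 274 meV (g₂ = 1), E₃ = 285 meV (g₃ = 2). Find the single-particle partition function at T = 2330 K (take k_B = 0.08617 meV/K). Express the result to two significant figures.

k_BT = 0.08617 × 2330 K = 200.8 meV.
Eᵢ/kT = 0.1748, 1.295, 1.365, 1.419.
Z = Σ gᵢe^(−Eᵢ/kT) = 4·e^(−0.1748) + 2·e^(−1.295) + 1·e^(−1.365) + 2·e^(−1.419) = 3.358 + 0.5478 + 0.2554 + 0.4839 = 4.645.

Z = 4.6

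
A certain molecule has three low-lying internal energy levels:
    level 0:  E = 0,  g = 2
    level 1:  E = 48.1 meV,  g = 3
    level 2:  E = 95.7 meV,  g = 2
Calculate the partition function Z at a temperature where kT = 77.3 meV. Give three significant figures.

Z = 4.19

Eᵢ/kT = 0, 0.62225, 1.2380.
Z = Σ gᵢe^(−Eᵢ/kT) = 2·e^(−0) + 3·e^(−0.62225) + 2·e^(−1.2380) = 2.0000 + 1.6102 + 0.57993 = 4.1901.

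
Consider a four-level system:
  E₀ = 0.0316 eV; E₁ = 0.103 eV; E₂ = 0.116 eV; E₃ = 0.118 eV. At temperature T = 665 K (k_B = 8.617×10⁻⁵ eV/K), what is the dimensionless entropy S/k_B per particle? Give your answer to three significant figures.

1.15

k_BT = 8.617×10⁻⁵ × 665 K = 0.057303 eV.
Eᵢ/kT = 0.55145, 1.7975, 2.0243, 2.0592.
Z = Σ e^(−Eᵢ/kT) = e^(−0.55145) + e^(−1.7975) + e^(−2.0243) + e^(−2.0592) = 0.57611 + 0.16571 + 0.13209 + 0.12756 = 1.0015.
⟨E⟩ = Σ EᵢPᵢ = 0.065549 eV.
S/k_B = ln Z + ⟨E⟩/kT = ln(1.0015) + 0.065549/0.057303 = 0.0014989 + 1.1439 = 1.15.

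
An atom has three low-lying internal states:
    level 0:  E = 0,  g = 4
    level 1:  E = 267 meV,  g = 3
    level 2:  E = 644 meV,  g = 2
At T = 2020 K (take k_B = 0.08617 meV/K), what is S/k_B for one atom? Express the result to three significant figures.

k_BT = 0.08617 × 2020 K = 174.06 meV.
Eᵢ/kT = 0, 1.5340, 3.6999.
Z = Σ gᵢe^(−Eᵢ/kT) = 4·e^(−0) + 3·e^(−1.5340) + 2·e^(−3.6999) = 4.0000 + 0.64701 + 0.049452 = 4.6965.
⟨E⟩ = Σ EᵢPᵢ = 43.564 meV.
S/k_B = ln Z + ⟨E⟩/kT = ln(4.6965) + 43.564/174.06 = 1.5468 + 0.25028 = 1.80.

1.80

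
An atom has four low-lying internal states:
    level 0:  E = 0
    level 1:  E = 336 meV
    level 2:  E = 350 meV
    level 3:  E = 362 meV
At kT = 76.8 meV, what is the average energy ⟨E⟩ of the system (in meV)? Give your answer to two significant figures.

11 meV

Eᵢ/kT = 0, 4.375, 4.557, 4.714.
Z = Σ e^(−Eᵢ/kT) = e^(−0) + e^(−4.375) + e^(−4.557) + e^(−4.714) = 1.000 + 0.01259 + 0.01049 + 0.008969 = 1.032.
⟨E⟩ = Σ Eᵢ e^(−Eᵢ/kT) / Z = (0·1.000 + 336·0.01259 + 350·0.01049 + 362·0.008969) / 1.032 = 11 meV.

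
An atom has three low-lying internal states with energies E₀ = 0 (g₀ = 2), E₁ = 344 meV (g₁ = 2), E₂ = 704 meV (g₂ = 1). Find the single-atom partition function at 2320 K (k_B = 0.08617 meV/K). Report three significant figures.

Z = 2.39

k_BT = 0.08617 × 2320 K = 199.91 meV.
Eᵢ/kT = 0, 1.7208, 3.5216.
Z = Σ gᵢe^(−Eᵢ/kT) = 2·e^(−0) + 2·e^(−1.7208) + 1·e^(−3.5216) = 2.0000 + 0.35785 + 0.029552 = 2.3874.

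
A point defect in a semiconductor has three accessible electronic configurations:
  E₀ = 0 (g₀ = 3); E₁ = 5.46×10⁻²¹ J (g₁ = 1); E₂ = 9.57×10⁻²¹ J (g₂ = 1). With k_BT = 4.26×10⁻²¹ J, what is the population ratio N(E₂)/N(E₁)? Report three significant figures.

n₂/n₁ = (g₂/g₁) exp[−(E₂−E₁)/kT] = (1/1) × exp(−(4.11 ×10⁻²¹ J)/(4.26 ×10⁻²¹ J)) = (1/1) × exp(-0.96479) = 0.381.

0.381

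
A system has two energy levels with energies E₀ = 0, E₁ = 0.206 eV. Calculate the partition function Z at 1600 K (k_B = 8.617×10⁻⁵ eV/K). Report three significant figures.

Z = 1.22

k_BT = 8.617×10⁻⁵ × 1600 K = 0.13787 eV.
Eᵢ/kT = 0, 1.4942.
Z = Σ e^(−Eᵢ/kT) = e^(−0) + e^(−1.4942) = 1.0000 + 0.22443 = 1.2244.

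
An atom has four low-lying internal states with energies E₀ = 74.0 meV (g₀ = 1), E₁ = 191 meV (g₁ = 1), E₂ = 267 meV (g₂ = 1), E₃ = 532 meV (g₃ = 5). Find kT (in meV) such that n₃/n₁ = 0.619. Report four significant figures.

n₃/n₁ = (g₃/g₁) exp[−(E₃−E₁)/kT] = 0.619.
⇒ (E₃−E₁)/kT = ln((5/1)/0.619) = ln(8.07754) = 2.08909.
kT = 341 meV / 2.08909 = 163.2 meV.

163.2 meV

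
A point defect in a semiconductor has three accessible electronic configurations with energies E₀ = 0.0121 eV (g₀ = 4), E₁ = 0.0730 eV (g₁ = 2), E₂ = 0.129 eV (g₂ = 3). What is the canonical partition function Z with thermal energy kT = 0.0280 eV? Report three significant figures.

Eᵢ/kT = 0.43214, 2.6071, 4.6071.
Z = Σ gᵢe^(−Eᵢ/kT) = 4·e^(−0.43214) + 2·e^(−2.6071) + 3·e^(−4.6071) = 2.5965 + 0.14750 + 0.029942 = 2.7739.

Z = 2.77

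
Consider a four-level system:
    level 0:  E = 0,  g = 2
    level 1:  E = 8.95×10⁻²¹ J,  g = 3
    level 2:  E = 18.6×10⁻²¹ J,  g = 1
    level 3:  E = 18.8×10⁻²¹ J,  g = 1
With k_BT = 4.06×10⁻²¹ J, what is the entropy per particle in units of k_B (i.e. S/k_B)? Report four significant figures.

1.204

Eᵢ/kT = 0, 2.20443, 4.58128, 4.63054.
Z = Σ gᵢe^(−Eᵢ/kT) = 2·e^(−0) + 3·e^(−2.20443) + 1·e^(−4.58128) + 1·e^(−4.63054) = 2.00000 + 0.330940 + 0.0102418 + 0.00974949 = 2.35093.
⟨E⟩ = Σ EᵢPᵢ = 1.41889 ×10⁻²¹ J.
S/k_B = ln Z + ⟨E⟩/kT = ln(2.35093) + 1.41889/4.06 = 0.854811 + 0.349480 = 1.204.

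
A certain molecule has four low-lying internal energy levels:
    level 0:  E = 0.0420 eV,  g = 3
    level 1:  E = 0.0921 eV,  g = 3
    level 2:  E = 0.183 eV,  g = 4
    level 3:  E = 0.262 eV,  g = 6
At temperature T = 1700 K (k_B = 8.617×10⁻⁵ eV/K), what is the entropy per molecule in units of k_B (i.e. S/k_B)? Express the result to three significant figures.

k_BT = 8.617×10⁻⁵ × 1700 K = 0.14649 eV.
Eᵢ/kT = 0.28671, 0.62871, 1.2492, 1.7885.
Z = Σ gᵢe^(−Eᵢ/kT) = 3·e^(−0.28671) + 3·e^(−0.62871) + 4·e^(−1.2492) + 6·e^(−1.7885) = 2.2522 + 1.5998 + 1.1469 + 1.0033 = 6.0022.
⟨E⟩ = Σ EᵢPᵢ = 0.11907 eV.
S/k_B = ln Z + ⟨E⟩/kT = ln(6.0022) + 0.11907/0.14649 = 1.7921 + 0.81282 = 2.60.

2.60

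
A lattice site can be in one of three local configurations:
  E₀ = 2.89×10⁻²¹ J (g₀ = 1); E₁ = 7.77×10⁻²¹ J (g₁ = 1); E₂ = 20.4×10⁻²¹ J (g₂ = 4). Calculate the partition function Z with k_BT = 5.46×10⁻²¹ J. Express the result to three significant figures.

Eᵢ/kT = 0.52930, 1.4231, 3.7363.
Z = Σ gᵢe^(−Eᵢ/kT) = 1·e^(−0.52930) + 1·e^(−1.4231) + 4·e^(−3.7363) = 0.58902 + 0.24097 + 0.095369 = 0.92536.

Z = 0.925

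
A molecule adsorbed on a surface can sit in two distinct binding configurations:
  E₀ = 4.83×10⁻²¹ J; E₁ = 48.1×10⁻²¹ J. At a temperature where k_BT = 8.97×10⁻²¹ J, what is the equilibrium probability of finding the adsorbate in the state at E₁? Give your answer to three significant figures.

0.00797

Eᵢ/kT = 0.53846, 5.3623.
Z = Σ e^(−Eᵢ/kT) = e^(−0.53846) + e^(−5.3623) = 0.58365 + 0.0046901 = 0.58834.
P₁ = e^(−E₁/kT) / Z = 0.0046901/0.58834 = 0.00797.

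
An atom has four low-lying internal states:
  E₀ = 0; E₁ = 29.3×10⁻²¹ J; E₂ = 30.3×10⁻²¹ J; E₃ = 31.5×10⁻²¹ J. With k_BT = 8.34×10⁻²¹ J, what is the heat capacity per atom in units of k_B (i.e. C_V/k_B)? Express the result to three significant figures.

Eᵢ/kT = 0, 3.5132, 3.6331, 3.7770.
Z = Σ e^(−Eᵢ/kT) = e^(−0) + e^(−3.5132) + e^(−3.6331) + e^(−3.7770) = 1.0000 + 0.029801 + 0.026434 + 0.022891 = 1.0791.
⟨E⟩ = 2.2196, ⟨E²⟩ = 67.247.
C_V/k_B = (⟨E²⟩ − ⟨E⟩²)/(kT)² = (67.247 − 4.9266)/69.556 = 0.896.

0.896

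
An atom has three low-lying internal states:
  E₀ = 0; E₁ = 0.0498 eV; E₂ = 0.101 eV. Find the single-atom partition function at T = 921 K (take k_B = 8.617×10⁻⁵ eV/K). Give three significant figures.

k_BT = 8.617×10⁻⁵ × 921 K = 0.079363 eV.
Eᵢ/kT = 0, 0.62750, 1.2726.
Z = Σ e^(−Eᵢ/kT) = e^(−0) + e^(−0.62750) + e^(−1.2726) = 1.0000 + 0.53392 + 0.28010 = 1.8140.

Z = 1.81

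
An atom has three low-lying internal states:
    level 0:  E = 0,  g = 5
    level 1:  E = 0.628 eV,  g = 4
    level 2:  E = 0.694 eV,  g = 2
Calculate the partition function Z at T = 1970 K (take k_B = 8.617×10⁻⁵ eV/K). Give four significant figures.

Z = 5.132

k_BT = 8.617×10⁻⁵ × 1970 K = 0.169755 eV.
Eᵢ/kT = 0, 3.69945, 4.08824.
Z = Σ gᵢe^(−Eᵢ/kT) = 5·e^(−0) + 4·e^(−3.69945) + 2·e^(−4.08824) = 5.00000 + 0.0989485 + 0.0335374 = 5.13249.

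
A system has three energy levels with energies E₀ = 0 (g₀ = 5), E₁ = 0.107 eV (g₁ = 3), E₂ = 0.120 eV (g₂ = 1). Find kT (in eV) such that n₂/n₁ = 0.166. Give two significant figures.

n₂/n₁ = (g₂/g₁) exp[−(E₂−E₁)/kT] = 0.166.
⇒ (E₂−E₁)/kT = ln((1/3)/0.166) = ln(2.008) = 0.6971.
kT = 0.013 eV / 0.6971 = 0.019 eV.

0.019 eV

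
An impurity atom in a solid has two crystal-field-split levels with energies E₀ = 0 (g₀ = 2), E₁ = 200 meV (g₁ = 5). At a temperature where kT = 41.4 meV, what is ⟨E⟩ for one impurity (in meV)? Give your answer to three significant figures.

Eᵢ/kT = 0, 4.8309.
Z = Σ gᵢe^(−Eᵢ/kT) = 2·e^(−0) + 5·e^(−4.8309) = 2.0000 + 0.039897 = 2.0399.
⟨E⟩ = Σ Eᵢ gᵢe^(−Eᵢ/kT) / Z = (0·2.0000 + 200·0.039897) / 2.0399 = 3.91 meV.

3.91 meV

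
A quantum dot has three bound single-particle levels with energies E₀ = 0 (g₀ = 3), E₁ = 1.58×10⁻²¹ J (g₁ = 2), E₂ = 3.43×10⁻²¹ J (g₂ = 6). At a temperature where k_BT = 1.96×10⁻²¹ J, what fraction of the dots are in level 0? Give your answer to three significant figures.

Eᵢ/kT = 0, 0.80612, 1.7500.
Z = Σ gᵢe^(−Eᵢ/kT) = 3·e^(−0) + 2·e^(−0.80612) + 6·e^(−1.7500) = 3.0000 + 0.89317 + 1.0426 = 4.9358.
P₀ = g₀ e^(−E₀/kT) / Z = 3.0000/4.9358 = 0.608.

0.608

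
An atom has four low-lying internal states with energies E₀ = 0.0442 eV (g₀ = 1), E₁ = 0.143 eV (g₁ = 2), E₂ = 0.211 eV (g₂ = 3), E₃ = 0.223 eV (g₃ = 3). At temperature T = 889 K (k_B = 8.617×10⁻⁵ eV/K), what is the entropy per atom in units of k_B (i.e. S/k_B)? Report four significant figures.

k_BT = 8.617×10⁻⁵ × 889 K = 0.0766051 eV.
Eᵢ/kT = 0.576985, 1.86672, 2.75439, 2.91103.
Z = Σ gᵢe^(−Eᵢ/kT) = 1·e^(−0.576985) + 2·e^(−1.86672) + 3·e^(−2.75439) + 3·e^(−2.91103) = 0.561589 + 0.309260 + 0.190943 + 0.163259 = 1.22505.
⟨E⟩ = Σ EᵢPᵢ = 0.118968 eV.
S/k_B = ln Z + ⟨E⟩/kT = ln(1.22505) + 0.118968/0.0766051 = 0.202982 + 1.55300 = 1.756.

1.756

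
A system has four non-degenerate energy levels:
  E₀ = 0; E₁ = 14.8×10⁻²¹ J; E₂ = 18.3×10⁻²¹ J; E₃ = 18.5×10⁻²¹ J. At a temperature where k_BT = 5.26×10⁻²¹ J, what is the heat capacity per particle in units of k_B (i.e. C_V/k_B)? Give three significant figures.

0.969

Eᵢ/kT = 0, 2.8137, 3.4791, 3.5171.
Z = Σ e^(−Eᵢ/kT) = e^(−0) + e^(−2.8137) + e^(−3.4791) + e^(−3.5171) = 1.0000 + 0.059983 + 0.030835 + 0.029685 = 1.1205.
⟨E⟩ = 1.7860, ⟨E²⟩ = 30.009.
C_V/k_B = (⟨E²⟩ − ⟨E⟩²)/(kT)² = (30.009 − 3.1898)/27.668 = 0.969.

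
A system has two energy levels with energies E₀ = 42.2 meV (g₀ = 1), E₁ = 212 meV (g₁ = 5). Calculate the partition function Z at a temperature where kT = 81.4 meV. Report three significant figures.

Eᵢ/kT = 0.51843, 2.6044.
Z = Σ gᵢe^(−Eᵢ/kT) = 1·e^(−0.51843) + 5·e^(−2.6044) = 0.59545 + 0.36974 = 0.96519.

Z = 0.965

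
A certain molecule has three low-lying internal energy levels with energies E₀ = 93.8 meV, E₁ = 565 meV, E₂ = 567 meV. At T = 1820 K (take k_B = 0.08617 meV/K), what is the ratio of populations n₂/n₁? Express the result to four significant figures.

0.9873

k_BT = 0.08617 × 1820 K = 156.829 meV.
n₂/n₁ = exp[−(E₂−E₁)/kT] = exp(−(2 meV)/(156.829 meV)) = exp(-0.0127527) = 0.9873.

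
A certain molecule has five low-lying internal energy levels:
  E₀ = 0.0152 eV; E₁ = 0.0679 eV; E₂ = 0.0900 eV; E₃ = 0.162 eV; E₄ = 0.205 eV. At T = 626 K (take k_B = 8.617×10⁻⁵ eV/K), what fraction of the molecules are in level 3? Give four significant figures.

0.03821

k_BT = 8.617×10⁻⁵ × 626 K = 0.0539424 eV.
Eᵢ/kT = 0.281782, 1.25875, 1.66845, 3.00320, 3.80035.
Z = Σ e^(−Eᵢ/kT) = e^(−0.281782) + e^(−1.25875) + e^(−1.66845) + e^(−3.00320) + e^(−3.80035) = 0.754438 + 0.284009 + 0.188539 + 0.0496280 + 0.0223629 = 1.29898.
P₃ = e^(−E₃/kT) / Z = 0.0496280/1.29898 = 0.03821.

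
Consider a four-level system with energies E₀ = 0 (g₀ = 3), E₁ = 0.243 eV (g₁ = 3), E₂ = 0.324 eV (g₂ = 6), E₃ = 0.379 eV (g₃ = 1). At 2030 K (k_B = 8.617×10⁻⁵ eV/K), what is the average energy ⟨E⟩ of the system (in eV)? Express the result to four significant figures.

k_BT = 8.617×10⁻⁵ × 2030 K = 0.174925 eV.
Eᵢ/kT = 0, 1.38917, 1.85222, 2.16664.
Z = Σ gᵢe^(−Eᵢ/kT) = 3·e^(−0) + 3·e^(−1.38917) + 6·e^(−1.85222) + 1·e^(−2.16664) = 3.00000 + 0.747846 + 0.941331 + 0.114562 = 4.80374.
⟨E⟩ = Σ Eᵢ gᵢe^(−Eᵢ/kT) / Z = (0·3.00000 + 0.243·0.747846 + 0.324·0.941331 + 0.379·0.114562) / 4.80374 = 0.1104 eV.

0.1104 eV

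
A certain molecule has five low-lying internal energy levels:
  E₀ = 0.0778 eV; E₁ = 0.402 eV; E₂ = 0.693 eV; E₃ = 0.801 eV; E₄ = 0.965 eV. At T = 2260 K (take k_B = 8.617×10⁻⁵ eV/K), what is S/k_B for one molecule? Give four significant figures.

k_BT = 8.617×10⁻⁵ × 2260 K = 0.194744 eV.
Eᵢ/kT = 0.399499, 2.06425, 3.55852, 4.11309, 4.95522.
Z = Σ e^(−Eᵢ/kT) = e^(−0.399499) + e^(−2.06425) + e^(−3.55852) + e^(−4.11309) + e^(−4.95522) = 0.670656 + 0.126913 + 0.0284809 + 0.0163572 + 0.00704653 = 0.849454.
⟨E⟩ = Σ EᵢPᵢ = 0.168150 eV.
S/k_B = ln Z + ⟨E⟩/kT = ln(0.849454) + 0.168150/0.194744 = -0.163161 + 0.863441 = 0.7003.

0.7003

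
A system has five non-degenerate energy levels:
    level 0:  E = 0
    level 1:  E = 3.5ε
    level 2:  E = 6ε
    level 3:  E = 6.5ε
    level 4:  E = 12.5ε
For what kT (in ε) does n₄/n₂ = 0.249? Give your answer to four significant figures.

4.675 ε

n₄/n₂ = exp[−(E₄−E₂)/kT] = 0.249.
⇒ (E₄−E₂)/kT = ln(1/0.249) = ln(4.01606) = 1.39030.
kT = 6.5ε / 1.39030 = 4.675 ε.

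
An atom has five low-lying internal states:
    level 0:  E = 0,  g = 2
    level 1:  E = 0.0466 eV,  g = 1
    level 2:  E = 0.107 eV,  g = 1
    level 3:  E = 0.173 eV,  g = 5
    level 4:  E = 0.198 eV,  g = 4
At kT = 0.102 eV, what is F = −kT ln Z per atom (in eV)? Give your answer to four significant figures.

Eᵢ/kT = 0, 0.456863, 1.04902, 1.69608, 1.94118.
Z = Σ gᵢe^(−Eᵢ/kT) = 2·e^(−0) + 1·e^(−0.456863) + 1·e^(−1.04902) + 5·e^(−1.69608) + 4·e^(−1.94118) = 2.00000 + 0.633267 + 0.350281 + 0.917005 + 0.574138 = 4.47469.
F = −kT ln Z = −0.102 × ln(4.47469) = −0.102 × 1.49844 = -0.1528 eV.

-0.1528 eV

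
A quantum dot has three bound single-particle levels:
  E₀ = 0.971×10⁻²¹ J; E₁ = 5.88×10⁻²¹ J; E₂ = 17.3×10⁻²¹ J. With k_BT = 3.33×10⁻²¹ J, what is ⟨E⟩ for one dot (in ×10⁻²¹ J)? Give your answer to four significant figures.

1.978 ×10⁻²¹ J

Eᵢ/kT = 0.291592, 1.76577, 5.19520.
Z = Σ e^(−Eᵢ/kT) = e^(−0.291592) + e^(−1.76577) + e^(−5.19520) = 0.747073 + 0.171055 + 0.00554311 = 0.923671.
⟨E⟩ = Σ Eᵢ e^(−Eᵢ/kT) / Z = (0.971·0.747073 + 5.88·0.171055 + 17.3·0.00554311) / 0.923671 = 1.978 ×10⁻²¹ J.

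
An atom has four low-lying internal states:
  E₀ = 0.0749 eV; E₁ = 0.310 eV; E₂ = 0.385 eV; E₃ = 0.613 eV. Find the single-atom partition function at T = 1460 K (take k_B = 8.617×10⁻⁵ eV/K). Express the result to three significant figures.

k_BT = 8.617×10⁻⁵ × 1460 K = 0.12581 eV.
Eᵢ/kT = 0.59534, 2.4640, 3.0602, 4.8724.
Z = Σ e^(−Eᵢ/kT) = e^(−0.59534) + e^(−2.4640) + e^(−3.0602) + e^(−4.8724) = 0.55138 + 0.085094 + 0.046878 + 0.0076550 = 0.69101.

Z = 0.691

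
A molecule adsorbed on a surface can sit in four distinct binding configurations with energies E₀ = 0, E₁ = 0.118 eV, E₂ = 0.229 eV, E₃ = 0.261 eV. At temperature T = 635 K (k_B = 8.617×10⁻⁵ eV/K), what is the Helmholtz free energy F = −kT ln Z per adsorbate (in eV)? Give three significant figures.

k_BT = 8.617×10⁻⁵ × 635 K = 0.054718 eV.
Eᵢ/kT = 0, 2.1565, 4.1851, 4.7699.
Z = Σ e^(−Eᵢ/kT) = e^(−0) + e^(−2.1565) + e^(−4.1851) + e^(−4.7699) = 1.0000 + 0.11573 + 0.015221 + 0.0084812 = 1.1394.
F = −kT ln Z = −0.054718 × ln(1.1394) = −0.054718 × 0.13050 = -0.00714 eV.

-0.00714 eV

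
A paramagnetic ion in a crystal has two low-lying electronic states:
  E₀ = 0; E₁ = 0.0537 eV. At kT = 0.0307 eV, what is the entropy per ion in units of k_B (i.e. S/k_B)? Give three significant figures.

0.419

Eᵢ/kT = 0, 1.7492.
Z = Σ e^(−Eᵢ/kT) = e^(−0) + e^(−1.7492) = 1.0000 + 0.17391 = 1.1739.
⟨E⟩ = Σ EᵢPᵢ = 0.0079555 eV.
S/k_B = ln Z + ⟨E⟩/kT = ln(1.1739) + 0.0079555/0.0307 = 0.16033 + 0.25914 = 0.419.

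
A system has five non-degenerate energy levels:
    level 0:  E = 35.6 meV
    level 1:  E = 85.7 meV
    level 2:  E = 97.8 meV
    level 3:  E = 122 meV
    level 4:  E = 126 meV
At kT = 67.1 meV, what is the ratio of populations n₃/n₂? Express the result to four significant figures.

0.6972

n₃/n₂ = exp[−(E₃−E₂)/kT] = exp(−(24.2 meV)/(67.1 meV)) = exp(-0.360656) = 0.6972.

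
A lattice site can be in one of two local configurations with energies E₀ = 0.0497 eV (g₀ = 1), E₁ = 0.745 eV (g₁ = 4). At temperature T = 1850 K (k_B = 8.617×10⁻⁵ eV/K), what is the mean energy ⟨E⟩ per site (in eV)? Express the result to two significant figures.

k_BT = 8.617×10⁻⁵ × 1850 K = 0.1594 eV.
Eᵢ/kT = 0.3118, 4.674.
Z = Σ gᵢe^(−Eᵢ/kT) = 1·e^(−0.3118) + 4·e^(−4.674) = 0.7321 + 0.03734 = 0.7694.
⟨E⟩ = Σ Eᵢ gᵢe^(−Eᵢ/kT) / Z = (0.0497·0.7321 + 0.745·0.03734) / 0.7694 = 0.083 eV.

0.083 eV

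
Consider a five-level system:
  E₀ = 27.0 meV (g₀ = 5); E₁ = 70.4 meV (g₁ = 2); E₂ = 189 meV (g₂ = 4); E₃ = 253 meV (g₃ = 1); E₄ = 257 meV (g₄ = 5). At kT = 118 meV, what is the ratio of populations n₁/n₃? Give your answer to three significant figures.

n₁/n₃ = (g₁/g₃) exp[−(E₁−E₃)/kT] = (2/1) × exp(−(-182.6 meV)/(118 meV)) = (2/1) × exp(1.5475) = 9.40.

9.40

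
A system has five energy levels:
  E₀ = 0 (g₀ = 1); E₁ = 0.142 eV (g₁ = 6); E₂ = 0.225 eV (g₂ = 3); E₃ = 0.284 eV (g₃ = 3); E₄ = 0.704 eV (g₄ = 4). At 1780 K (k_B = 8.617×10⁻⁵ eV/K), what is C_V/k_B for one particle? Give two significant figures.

0.44

k_BT = 8.617×10⁻⁵ × 1780 K = 0.1534 eV.
Eᵢ/kT = 0, 0.9257, 1.467, 1.851, 4.589.
Z = Σ gᵢe^(−Eᵢ/kT) = 1·e^(−0) + 6·e^(−0.9257) + 3·e^(−1.467) + 3·e^(−1.851) + 4·e^(−4.589) = 1.000 + 2.378 + 0.6918 + 0.4712 + 0.04065 = 4.582.
⟨E⟩ = 0.1431 eV, ⟨E²⟩ = 0.03080 eV².
C_V/k_B = (⟨E²⟩ − ⟨E⟩²)/(kT)² = (0.03080 − 0.02048)/0.02353 = 0.44.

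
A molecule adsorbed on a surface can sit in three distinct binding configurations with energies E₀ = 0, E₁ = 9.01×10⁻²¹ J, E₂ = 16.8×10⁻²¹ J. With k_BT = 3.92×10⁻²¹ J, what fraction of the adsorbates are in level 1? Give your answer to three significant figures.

0.0901

Eᵢ/kT = 0, 2.2985, 4.2857.
Z = Σ e^(−Eᵢ/kT) = e^(−0) + e^(−2.2985) + e^(−4.2857) = 1.0000 + 0.10041 + 0.013764 = 1.1142.
P₁ = e^(−E₁/kT) / Z = 0.10041/1.1142 = 0.0901.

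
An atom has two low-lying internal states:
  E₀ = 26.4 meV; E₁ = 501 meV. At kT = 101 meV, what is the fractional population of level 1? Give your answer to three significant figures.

Eᵢ/kT = 0.26139, 4.9604.
Z = Σ e^(−Eᵢ/kT) = e^(−0.26139) + e^(−4.9604) = 0.76998 + 0.0070101 = 0.77699.
P₁ = e^(−E₁/kT) / Z = 0.0070101/0.77699 = 0.00902.

0.00902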